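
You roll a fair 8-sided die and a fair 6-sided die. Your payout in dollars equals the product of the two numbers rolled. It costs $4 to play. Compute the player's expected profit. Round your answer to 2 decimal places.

Distribution of the product of the two numbers rolled: 1 w.p. 1/48, 2 w.p. 1/24, 3 w.p. 1/24, 4 w.p. 1/16, 5 w.p. 1/24, 6 w.p. 1/12, …
E[payout] = (1/48)·1 + (1/24)·2 + (1/24)·3 + (1/16)·4 + (1/24)·5 + (1/12)·6 + (1/48)·7 + (1/16)·8 + (1/48)·9 + (1/24)·10 + (1/12)·12 + (1/48)·14 + (1/24)·15 + (1/24)·16 + (1/24)·18 + (1/24)·20 + (1/48)·21 + (1/16)·24 + (1/48)·25 + (1/48)·28 + (1/24)·30 + (1/48)·32 + (1/48)·35 + (1/48)·36 + (1/48)·40 + (1/48)·42 + (1/48)·48 = 63/4
Expected profit = 63/4 − 4 = 47/4 ≈ $11.75

$11.75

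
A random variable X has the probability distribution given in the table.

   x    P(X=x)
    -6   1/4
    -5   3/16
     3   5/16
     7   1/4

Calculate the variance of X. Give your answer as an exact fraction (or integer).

459/16

E[X] = (1/4)·(-6) + (3/16)·(-5) + (5/16)·3 + (1/4)·7 = 1/4
E[X²] = (1/4)·36 + (3/16)·25 + (5/16)·9 + (1/4)·49 = 115/4
Var(X) = 115/4 − (1/4)² = 459/16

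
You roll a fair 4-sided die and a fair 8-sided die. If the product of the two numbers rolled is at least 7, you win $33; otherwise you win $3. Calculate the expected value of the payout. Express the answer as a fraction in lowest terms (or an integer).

E[payout] = (3/8)·3 + (5/8)·33 = 87/4

87/4 dollars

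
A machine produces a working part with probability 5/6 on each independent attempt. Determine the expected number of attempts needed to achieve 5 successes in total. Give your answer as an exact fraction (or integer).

By linearity (sum of 5 independent geometric waits), E[trials] = 5/p = 5/(5/6) = 6.

6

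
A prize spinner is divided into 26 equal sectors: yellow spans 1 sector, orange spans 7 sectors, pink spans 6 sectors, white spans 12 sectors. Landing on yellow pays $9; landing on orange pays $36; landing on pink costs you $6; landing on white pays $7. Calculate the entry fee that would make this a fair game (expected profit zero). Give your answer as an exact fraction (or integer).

309/26 dollars

E[payout] = (1/26)·9 + (7/26)·36 + (6/26)·(-6) + (12/26)·7 = 309/26
Fair fee = E[payout] = 309/26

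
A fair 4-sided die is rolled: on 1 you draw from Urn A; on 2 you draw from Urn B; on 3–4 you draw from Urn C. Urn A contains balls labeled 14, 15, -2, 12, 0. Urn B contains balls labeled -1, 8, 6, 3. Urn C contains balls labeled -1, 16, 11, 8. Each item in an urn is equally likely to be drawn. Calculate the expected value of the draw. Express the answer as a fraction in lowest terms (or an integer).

E[X | Urn A] = (14 + 15 − 2 + 12 + 0)/5 = 39/5
E[X | Urn B] = (-1 + 8 + 6 + 3)/4 = 4
E[X | Urn C] = (-1 + 16 + 11 + 8)/4 = 17/2
E[X] = (1/4)·39/5 + (1/4)·4 + (1/2)·17/2 = 36/5

36/5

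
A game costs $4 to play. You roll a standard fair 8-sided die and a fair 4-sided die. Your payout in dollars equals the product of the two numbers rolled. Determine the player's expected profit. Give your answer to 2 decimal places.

$7.25

Distribution of the product of the two numbers rolled: 1 w.p. 1/32, 2 w.p. 1/16, 3 w.p. 1/16, 4 w.p. 3/32, 5 w.p. 1/32, 6 w.p. 3/32, …
E[payout] = (1/32)·1 + (1/16)·2 + (1/16)·3 + (3/32)·4 + (1/32)·5 + (3/32)·6 + (1/32)·7 + (3/32)·8 + (1/32)·9 + (1/32)·10 + (3/32)·12 + (1/32)·14 + (1/32)·15 + (1/16)·16 + (1/32)·18 + (1/32)·20 + (1/32)·21 + (1/16)·24 + (1/32)·28 + (1/32)·32 = 45/4
Expected profit = 45/4 − 4 = 29/4 ≈ $7.25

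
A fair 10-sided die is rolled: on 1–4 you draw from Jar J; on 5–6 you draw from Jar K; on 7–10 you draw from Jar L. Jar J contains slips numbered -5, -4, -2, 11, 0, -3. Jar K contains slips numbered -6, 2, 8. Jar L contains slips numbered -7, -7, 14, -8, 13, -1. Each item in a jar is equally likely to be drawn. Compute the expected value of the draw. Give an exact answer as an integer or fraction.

1/3

E[X | Jar J] = (-5 − 4 − 2 + 11 + 0 − 3)/6 = -1/2
E[X | Jar K] = (-6 + 2 + 8)/3 = 4/3
E[X | Jar L] = (-7 − 7 + 14 − 8 + 13 − 1)/6 = 2/3
E[X] = (2/5)·(-1/2) + (1/5)·4/3 + (2/5)·2/3 = 1/3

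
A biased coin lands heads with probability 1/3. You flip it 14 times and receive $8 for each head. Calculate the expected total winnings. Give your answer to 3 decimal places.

E[#heads] = 14·1/3 = 14/3 (linearity over flips).
E[winnings] = 8·14/3 = 112/3.
≈ 37.333

$37.333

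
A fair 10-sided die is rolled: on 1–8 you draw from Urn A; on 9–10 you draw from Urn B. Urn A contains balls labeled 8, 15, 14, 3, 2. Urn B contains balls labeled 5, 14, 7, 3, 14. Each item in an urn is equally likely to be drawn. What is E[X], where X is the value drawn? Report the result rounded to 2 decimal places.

E[X | Urn A] = (8 + 15 + 14 + 3 + 2)/5 = 42/5
E[X | Urn B] = (5 + 14 + 7 + 3 + 14)/5 = 43/5
E[X] = (4/5)·42/5 + (1/5)·43/5 = 211/25 ≈ 8.44

8.44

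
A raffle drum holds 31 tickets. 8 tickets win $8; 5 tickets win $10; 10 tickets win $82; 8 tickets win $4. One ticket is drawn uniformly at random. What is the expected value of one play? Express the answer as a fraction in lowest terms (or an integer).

966/31 dollars

E[payout] = (8/31)·8 + (5/31)·10 + (10/31)·82 + (8/31)·4 = 966/31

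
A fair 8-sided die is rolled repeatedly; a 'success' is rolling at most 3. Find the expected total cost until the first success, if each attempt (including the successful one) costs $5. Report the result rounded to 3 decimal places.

E[#attempts] = 1/p = 8/3; E[cost] = 5·8/3 = 40/3.
≈ 13.333

$13.333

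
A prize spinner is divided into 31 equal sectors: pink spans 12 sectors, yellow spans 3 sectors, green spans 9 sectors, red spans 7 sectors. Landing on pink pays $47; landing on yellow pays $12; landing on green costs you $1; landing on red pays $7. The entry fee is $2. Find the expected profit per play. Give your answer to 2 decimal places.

E[payout] = (12/31)·47 + (3/31)·12 + (9/31)·(-1) + (7/31)·7 = 640/31
Expected profit = 640/31 − 2 = 578/31 ≈ $18.65

$18.65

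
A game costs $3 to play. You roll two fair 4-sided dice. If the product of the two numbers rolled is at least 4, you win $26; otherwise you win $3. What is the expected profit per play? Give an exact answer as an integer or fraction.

253/16 dollars

E[payout] = (5/16)·3 + (11/16)·26 = 301/16
Expected profit = 301/16 − 3 = 253/16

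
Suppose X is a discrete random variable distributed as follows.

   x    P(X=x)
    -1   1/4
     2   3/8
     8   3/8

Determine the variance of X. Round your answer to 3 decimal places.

13.500

E[X] = (1/4)·(-1) + (3/8)·2 + (3/8)·8 = 7/2
E[X²] = (1/4)·1 + (3/8)·4 + (3/8)·64 = 103/4
Var(X) = 103/4 − (7/2)² = 27/2 ≈ 13.500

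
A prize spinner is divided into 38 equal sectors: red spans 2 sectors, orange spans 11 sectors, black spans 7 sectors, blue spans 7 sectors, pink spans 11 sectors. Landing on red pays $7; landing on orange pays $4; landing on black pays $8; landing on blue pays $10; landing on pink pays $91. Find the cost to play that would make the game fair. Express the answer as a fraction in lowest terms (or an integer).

E[payout] = (2/38)·7 + (11/38)·4 + (7/38)·8 + (7/38)·10 + (11/38)·91 = 1185/38
Fair fee = E[payout] = 1185/38

1185/38 dollars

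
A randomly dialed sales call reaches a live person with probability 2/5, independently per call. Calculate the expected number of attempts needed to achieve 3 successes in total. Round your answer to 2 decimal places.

By linearity (sum of 3 independent geometric waits), E[trials] = 3/p = 3/(2/5) = 15/2.
≈ 7.50

7.50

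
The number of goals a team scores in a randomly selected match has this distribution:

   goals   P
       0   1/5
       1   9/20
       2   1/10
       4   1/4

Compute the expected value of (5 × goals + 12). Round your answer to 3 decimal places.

20.250

E[5x+12] = (1/5)·12 + (9/20)·17 + (1/10)·22 + (1/4)·32
     = 81/4 ≈ 20.250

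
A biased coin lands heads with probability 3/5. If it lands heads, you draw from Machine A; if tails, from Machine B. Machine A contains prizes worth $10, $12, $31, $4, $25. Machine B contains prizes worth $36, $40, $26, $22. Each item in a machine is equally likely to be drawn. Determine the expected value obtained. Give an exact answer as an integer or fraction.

556/25 dollars

E[X | Machine A] = (10 + 12 + 31 + 4 + 25)/5 = 82/5
E[X | Machine B] = (36 + 40 + 26 + 22)/4 = 31
E[X] = (3/5)·82/5 + (2/5)·31 = 556/25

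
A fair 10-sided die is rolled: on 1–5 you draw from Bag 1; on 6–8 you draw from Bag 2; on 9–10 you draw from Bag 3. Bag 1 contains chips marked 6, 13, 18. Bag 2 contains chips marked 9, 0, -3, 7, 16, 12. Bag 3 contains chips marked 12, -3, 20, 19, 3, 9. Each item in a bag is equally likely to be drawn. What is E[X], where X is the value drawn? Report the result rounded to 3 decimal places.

10.217

E[X | Bag 1] = (6 + 13 + 18)/3 = 37/3
E[X | Bag 2] = (9 + 0 − 3 + 7 + 16 + 12)/6 = 41/6
E[X | Bag 3] = (12 − 3 + 20 + 19 + 3 + 9)/6 = 10
E[X] = (1/2)·37/3 + (3/10)·41/6 + (1/5)·10 = 613/60 ≈ 10.217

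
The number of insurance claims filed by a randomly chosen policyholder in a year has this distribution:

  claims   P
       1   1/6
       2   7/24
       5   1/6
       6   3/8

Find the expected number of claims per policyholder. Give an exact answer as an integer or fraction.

E[X] = (1/6)·1 + (7/24)·2 + (1/6)·5 + (3/8)·6
     = 23/6

23/6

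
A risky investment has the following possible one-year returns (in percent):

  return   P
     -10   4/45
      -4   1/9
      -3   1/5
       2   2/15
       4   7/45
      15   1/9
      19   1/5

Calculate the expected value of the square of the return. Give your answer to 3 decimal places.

E[X²] = (4/45)·100 + (1/9)·16 + (1/5)·9 + (2/15)·4 + (7/45)·16 + (1/9)·225 + (1/5)·361
     = 5071/45 ≈ 112.689

112.689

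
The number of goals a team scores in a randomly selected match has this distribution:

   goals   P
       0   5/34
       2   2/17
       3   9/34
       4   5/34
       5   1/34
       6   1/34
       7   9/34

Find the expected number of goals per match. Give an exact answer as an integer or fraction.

129/34

E[X] = (5/34)·0 + (2/17)·2 + (9/34)·3 + (5/34)·4 + (1/34)·5 + (1/34)·6 + (9/34)·7
     = 129/34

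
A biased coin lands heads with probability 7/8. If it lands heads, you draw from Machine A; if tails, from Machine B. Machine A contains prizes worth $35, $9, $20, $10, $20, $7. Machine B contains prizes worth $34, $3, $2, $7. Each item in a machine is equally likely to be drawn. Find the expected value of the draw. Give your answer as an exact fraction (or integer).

E[X | Machine A] = (35 + 9 + 20 + 10 + 20 + 7)/6 = 101/6
E[X | Machine B] = (34 + 3 + 2 + 7)/4 = 23/2
E[X] = (7/8)·101/6 + (1/8)·23/2 = 97/6

97/6 dollars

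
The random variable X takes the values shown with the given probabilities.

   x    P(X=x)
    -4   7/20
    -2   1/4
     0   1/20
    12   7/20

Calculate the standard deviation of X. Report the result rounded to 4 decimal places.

E[X] = 23/10, E[X²] = 57
Var(X) = E[X²] − (E[X])² = 57 − 529/100 = 5171/100
SD(X) = √(5171/100) ≈ 7.1910

7.1910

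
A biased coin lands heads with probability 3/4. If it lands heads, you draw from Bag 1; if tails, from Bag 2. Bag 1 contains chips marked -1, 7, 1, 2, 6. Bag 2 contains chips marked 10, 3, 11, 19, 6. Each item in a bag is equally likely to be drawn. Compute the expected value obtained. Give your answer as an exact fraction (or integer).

E[X | Bag 1] = (-1 + 7 + 1 + 2 + 6)/5 = 3
E[X | Bag 2] = (10 + 3 + 11 + 19 + 6)/5 = 49/5
E[X] = (3/4)·3 + (1/4)·49/5 = 47/10

47/10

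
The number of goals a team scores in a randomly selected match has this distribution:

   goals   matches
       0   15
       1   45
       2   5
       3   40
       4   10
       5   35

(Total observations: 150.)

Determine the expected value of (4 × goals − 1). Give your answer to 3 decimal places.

9.400

Total = 150, so P(goals=0) = 15/150, etc.
E[4x-1] = (1/10)·(-1) + (3/10)·3 + (1/30)·7 + (4/15)·11 + (1/15)·15 + (7/30)·19
     = 47/5 ≈ 9.400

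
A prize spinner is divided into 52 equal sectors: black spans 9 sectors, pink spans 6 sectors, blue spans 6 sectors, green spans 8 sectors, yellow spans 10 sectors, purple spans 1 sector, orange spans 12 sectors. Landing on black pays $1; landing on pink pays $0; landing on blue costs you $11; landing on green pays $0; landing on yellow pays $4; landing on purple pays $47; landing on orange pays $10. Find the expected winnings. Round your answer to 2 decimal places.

E[payout] = (9/52)·1 + (6/52)·0 + (6/52)·(-11) + (8/52)·0 + (10/52)·4 + (1/52)·47 + (12/52)·10 = 75/26
≈ $2.88

$2.88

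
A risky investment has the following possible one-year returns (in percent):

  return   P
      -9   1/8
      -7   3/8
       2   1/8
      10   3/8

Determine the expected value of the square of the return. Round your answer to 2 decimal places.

66.50

E[X²] = (1/8)·81 + (3/8)·49 + (1/8)·4 + (3/8)·100
     = 133/2 ≈ 66.50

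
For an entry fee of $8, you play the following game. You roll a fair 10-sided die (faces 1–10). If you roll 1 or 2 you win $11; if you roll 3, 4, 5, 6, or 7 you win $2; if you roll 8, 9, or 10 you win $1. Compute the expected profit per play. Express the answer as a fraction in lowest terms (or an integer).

E[payout] = (3/10)·1 + (1/2)·2 + (1/5)·11 = 7/2
Expected profit = 7/2 − 8 = -9/2

-9/2 dollars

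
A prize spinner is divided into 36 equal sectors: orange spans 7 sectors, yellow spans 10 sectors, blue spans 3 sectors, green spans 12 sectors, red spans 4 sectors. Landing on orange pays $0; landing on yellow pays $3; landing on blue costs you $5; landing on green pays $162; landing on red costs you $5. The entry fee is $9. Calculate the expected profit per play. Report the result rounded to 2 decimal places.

$44.86

E[payout] = (7/36)·0 + (10/36)·3 + (3/36)·(-5) + (12/36)·162 + (4/36)·(-5) = 1939/36
Expected profit = 1939/36 − 9 = 1615/36 ≈ $44.86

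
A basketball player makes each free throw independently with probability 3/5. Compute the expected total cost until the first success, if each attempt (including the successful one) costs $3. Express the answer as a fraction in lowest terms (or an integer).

$5

E[#attempts] = 1/p = 5/3; E[cost] = 3·5/3 = 5.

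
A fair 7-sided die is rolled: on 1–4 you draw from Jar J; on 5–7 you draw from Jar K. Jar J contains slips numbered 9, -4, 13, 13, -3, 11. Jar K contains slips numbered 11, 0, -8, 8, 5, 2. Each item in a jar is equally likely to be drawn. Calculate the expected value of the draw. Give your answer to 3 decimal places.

E[X | Jar J] = (9 − 4 + 13 + 13 − 3 + 11)/6 = 13/2
E[X | Jar K] = (11 + 0 − 8 + 8 + 5 + 2)/6 = 3
E[X] = (4/7)·13/2 + (3/7)·3 = 5 ≈ 5.000

5.000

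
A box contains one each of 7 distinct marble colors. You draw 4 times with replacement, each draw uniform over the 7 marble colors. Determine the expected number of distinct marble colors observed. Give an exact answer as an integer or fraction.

Let Xⱼ=1 if type j appears at least once. P(Xⱼ=1) = 1 − ((7−1)/7)^4 = 1105/2401.
E[#distinct] = 7·1105/2401 = 1105/343.

1105/343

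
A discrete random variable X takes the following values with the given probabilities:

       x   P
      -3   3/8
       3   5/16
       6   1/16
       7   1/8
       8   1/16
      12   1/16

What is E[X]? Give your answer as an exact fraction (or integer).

E[X] = (3/8)·(-3) + (5/16)·3 + (1/16)·6 + (1/8)·7 + (1/16)·8 + (1/16)·12
     = 37/16

37/16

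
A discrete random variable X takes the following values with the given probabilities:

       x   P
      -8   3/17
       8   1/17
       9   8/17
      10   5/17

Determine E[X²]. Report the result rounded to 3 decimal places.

82.588

E[X²] = (3/17)·64 + (1/17)·64 + (8/17)·81 + (5/17)·100
     = 1404/17 ≈ 82.588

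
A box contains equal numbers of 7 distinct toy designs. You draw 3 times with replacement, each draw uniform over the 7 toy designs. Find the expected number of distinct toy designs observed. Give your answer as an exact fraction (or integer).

127/49

Let Xⱼ=1 if type j appears at least once. P(Xⱼ=1) = 1 − ((7−1)/7)^3 = 127/343.
E[#distinct] = 7·127/343 = 127/49.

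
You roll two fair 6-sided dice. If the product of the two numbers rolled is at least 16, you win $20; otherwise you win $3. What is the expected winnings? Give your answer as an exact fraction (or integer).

295/36 dollars

E[payout] = (25/36)·3 + (11/36)·20 = 295/36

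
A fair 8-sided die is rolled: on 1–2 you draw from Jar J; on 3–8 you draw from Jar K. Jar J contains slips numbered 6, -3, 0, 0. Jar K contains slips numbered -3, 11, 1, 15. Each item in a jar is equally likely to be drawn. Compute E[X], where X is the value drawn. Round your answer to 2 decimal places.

4.69

E[X | Jar J] = (6 − 3 + 0 + 0)/4 = 3/4
E[X | Jar K] = (-3 + 11 + 1 + 15)/4 = 6
E[X] = (1/4)·3/4 + (3/4)·6 = 75/16 ≈ 4.69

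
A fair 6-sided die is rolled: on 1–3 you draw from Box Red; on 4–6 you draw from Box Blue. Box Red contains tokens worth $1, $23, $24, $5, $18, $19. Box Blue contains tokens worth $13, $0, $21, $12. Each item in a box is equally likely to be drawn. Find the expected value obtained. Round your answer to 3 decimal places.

$13.250

E[X | Box Red] = (1 + 23 + 24 + 5 + 18 + 19)/6 = 15
E[X | Box Blue] = (13 + 0 + 21 + 12)/4 = 23/2
E[X] = (1/2)·15 + (1/2)·23/2 = 53/4 ≈ 13.250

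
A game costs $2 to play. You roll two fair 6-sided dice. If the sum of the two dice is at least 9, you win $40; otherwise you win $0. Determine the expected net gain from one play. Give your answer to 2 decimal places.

$9.11

E[payout] = (13/18)·0 + (5/18)·40 = 100/9
Expected profit = 100/9 − 2 = 82/9 ≈ $9.11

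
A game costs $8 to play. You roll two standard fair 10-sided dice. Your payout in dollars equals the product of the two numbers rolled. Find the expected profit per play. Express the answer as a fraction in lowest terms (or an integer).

89/4 dollars

Distribution of the product of the two numbers rolled: 1 w.p. 1/100, 2 w.p. 1/50, 3 w.p. 1/50, 4 w.p. 3/100, 5 w.p. 1/50, 6 w.p. 1/25, …
E[payout] = (1/100)·1 + (1/50)·2 + (1/50)·3 + (3/100)·4 + (1/50)·5 + (1/25)·6 + (1/50)·7 + (1/25)·8 + (3/100)·9 + (1/25)·10 + (1/25)·12 + (1/50)·14 + (1/50)·15 + (3/100)·16 + (1/25)·18 + (1/25)·20 + (1/50)·21 + (1/25)·24 + (1/100)·25 + (1/50)·27 + (1/50)·28 + (1/25)·30 + (1/50)·32 + (1/50)·35 + (3/100)·36 + (1/25)·40 + (1/50)·42 + (1/50)·45 + (1/50)·48 + (1/100)·49 + (1/50)·50 + (1/50)·54 + (1/50)·56 + (1/50)·60 + (1/50)·63 + (1/100)·64 + (1/50)·70 + (1/50)·72 + (1/50)·80 + (1/100)·81 + (1/50)·90 + (1/100)·100 = 121/4
Expected profit = 121/4 − 8 = 89/4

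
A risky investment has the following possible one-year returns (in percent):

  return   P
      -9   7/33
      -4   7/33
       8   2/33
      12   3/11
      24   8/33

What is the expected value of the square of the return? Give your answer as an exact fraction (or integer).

2237/11

E[X²] = (7/33)·81 + (7/33)·16 + (2/33)·64 + (3/11)·144 + (8/33)·576
     = 2237/11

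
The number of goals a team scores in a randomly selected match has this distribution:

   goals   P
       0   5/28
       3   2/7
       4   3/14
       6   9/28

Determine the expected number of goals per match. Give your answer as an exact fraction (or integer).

E[X] = (5/28)·0 + (2/7)·3 + (3/14)·4 + (9/28)·6
     = 51/14

51/14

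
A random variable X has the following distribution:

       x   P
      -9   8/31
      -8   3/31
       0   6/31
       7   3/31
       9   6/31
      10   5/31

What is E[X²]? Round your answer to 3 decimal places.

E[X²] = (8/31)·81 + (3/31)·64 + (6/31)·0 + (3/31)·49 + (6/31)·81 + (5/31)·100
     = 1973/31 ≈ 63.645

63.645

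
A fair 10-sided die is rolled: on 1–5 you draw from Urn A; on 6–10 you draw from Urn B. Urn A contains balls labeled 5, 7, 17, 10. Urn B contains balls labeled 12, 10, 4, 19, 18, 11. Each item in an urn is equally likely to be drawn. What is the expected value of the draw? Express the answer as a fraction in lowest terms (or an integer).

E[X | Urn A] = (5 + 7 + 17 + 10)/4 = 39/4
E[X | Urn B] = (12 + 10 + 4 + 19 + 18 + 11)/6 = 37/3
E[X] = (1/2)·39/4 + (1/2)·37/3 = 265/24

265/24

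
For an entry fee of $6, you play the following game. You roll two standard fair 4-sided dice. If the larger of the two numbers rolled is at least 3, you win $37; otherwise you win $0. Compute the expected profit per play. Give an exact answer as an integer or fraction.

87/4 dollars

E[payout] = (1/4)·0 + (3/4)·37 = 111/4
Expected profit = 111/4 − 6 = 87/4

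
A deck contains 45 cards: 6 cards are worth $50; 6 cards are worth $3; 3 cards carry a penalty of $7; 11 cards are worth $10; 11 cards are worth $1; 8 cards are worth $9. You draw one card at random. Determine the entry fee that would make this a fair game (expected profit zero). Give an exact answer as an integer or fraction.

E[payout] = (6/45)·50 + (6/45)·3 + (3/45)·(-7) + (11/45)·10 + (11/45)·1 + (8/45)·9 = 98/9
Fair fee = E[payout] = 98/9

98/9 dollars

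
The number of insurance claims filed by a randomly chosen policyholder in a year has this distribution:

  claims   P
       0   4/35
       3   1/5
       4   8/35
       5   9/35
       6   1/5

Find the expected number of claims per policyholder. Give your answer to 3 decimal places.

4.000

E[X] = (4/35)·0 + (1/5)·3 + (8/35)·4 + (9/35)·5 + (1/5)·6
     = 4 ≈ 4.000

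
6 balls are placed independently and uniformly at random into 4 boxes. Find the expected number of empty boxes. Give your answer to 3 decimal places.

Let Xⱼ=1 if box j is empty. P(Xⱼ=1) = ((4-1)/4)^6 = 729/4096.
By linearity, E[#empty] = 4·729/4096 = 729/1024.
≈ 0.712

0.712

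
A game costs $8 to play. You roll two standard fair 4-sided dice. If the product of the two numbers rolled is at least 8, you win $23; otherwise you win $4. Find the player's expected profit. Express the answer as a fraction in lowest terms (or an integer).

E[payout] = (5/8)·4 + (3/8)·23 = 89/8
Expected profit = 89/8 − 8 = 25/8

25/8 dollars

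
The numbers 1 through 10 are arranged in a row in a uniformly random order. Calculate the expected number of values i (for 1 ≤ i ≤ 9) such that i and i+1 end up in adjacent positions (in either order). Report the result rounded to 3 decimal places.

1.800

For each i ∈ {1,…,9}, let Xᵢ = 1 if i and i+1 are adjacent. P(Xᵢ=1) = 2·(10−1)!/10! = 2/10.
By linearity, E[ΣXᵢ] = (9)·(2/10) = 9/5.
≈ 1.800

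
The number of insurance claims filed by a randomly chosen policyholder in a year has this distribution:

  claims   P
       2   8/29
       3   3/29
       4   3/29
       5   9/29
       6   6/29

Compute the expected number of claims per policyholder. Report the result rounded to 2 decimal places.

E[X] = (8/29)·2 + (3/29)·3 + (3/29)·4 + (9/29)·5 + (6/29)·6
     = 118/29 ≈ 4.07

4.07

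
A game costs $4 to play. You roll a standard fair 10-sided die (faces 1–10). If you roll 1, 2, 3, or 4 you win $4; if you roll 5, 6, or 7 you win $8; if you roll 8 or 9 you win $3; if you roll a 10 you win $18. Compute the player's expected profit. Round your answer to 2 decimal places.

E[payout] = (1/5)·3 + (2/5)·4 + (3/10)·8 + (1/10)·18 = 32/5
Expected profit = 32/5 − 4 = 12/5 ≈ $2.40

$2.40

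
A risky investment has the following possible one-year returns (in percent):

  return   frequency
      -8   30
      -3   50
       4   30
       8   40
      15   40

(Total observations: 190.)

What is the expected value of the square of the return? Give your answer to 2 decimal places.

Total = 190, so P(return=-8) = 30/190, etc.
E[X²] = (3/19)·64 + (5/19)·9 + (3/19)·16 + (4/19)·64 + (4/19)·225
     = 1441/19 ≈ 75.84

75.84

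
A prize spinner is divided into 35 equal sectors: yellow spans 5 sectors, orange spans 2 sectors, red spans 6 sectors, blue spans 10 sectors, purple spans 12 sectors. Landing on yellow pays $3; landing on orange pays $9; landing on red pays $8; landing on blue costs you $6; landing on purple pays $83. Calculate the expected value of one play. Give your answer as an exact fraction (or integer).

E[payout] = (5/35)·3 + (2/35)·9 + (6/35)·8 + (10/35)·(-6) + (12/35)·83 = 1017/35

1017/35 dollars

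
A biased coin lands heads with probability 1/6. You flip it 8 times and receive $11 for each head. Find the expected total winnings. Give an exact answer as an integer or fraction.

44/3 dollars

E[#heads] = 8·1/6 = 4/3 (linearity over flips).
E[winnings] = 11·4/3 = 44/3.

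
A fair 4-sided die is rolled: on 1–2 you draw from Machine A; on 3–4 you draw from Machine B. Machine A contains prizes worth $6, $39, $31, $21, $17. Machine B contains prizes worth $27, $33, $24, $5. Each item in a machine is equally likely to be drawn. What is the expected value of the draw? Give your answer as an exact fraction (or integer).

E[X | Machine A] = (6 + 39 + 31 + 21 + 17)/5 = 114/5
E[X | Machine B] = (27 + 33 + 24 + 5)/4 = 89/4
E[X] = (1/2)·114/5 + (1/2)·89/4 = 901/40

901/40 dollars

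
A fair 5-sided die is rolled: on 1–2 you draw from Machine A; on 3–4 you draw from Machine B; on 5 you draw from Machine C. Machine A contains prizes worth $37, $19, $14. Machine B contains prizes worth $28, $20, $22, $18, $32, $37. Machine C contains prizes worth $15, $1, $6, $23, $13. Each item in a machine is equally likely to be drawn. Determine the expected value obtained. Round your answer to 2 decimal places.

$22.12

E[X | Machine A] = (37 + 19 + 14)/3 = 70/3
E[X | Machine B] = (28 + 20 + 22 + 18 + 32 + 37)/6 = 157/6
E[X | Machine C] = (15 + 1 + 6 + 23 + 13)/5 = 58/5
E[X] = (2/5)·70/3 + (2/5)·157/6 + (1/5)·58/5 = 553/25 ≈ 22.12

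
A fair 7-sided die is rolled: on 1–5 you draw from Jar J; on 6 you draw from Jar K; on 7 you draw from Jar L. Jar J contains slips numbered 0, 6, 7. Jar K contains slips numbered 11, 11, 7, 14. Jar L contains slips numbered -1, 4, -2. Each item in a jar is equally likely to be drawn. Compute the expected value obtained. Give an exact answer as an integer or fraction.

E[X | Jar J] = (0 + 6 + 7)/3 = 13/3
E[X | Jar K] = (11 + 11 + 7 + 14)/4 = 43/4
E[X | Jar L] = (-1 + 4 − 2)/3 = 1/3
E[X] = (5/7)·13/3 + (1/7)·43/4 + (1/7)·1/3 = 131/28

131/28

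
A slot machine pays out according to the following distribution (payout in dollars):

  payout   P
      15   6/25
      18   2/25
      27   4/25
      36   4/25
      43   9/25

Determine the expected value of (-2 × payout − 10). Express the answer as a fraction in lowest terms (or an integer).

E[-2x-10] = (6/25)·(-40) + (2/25)·(-46) + (4/25)·(-64) + (4/25)·(-82) + (9/25)·(-96)
     = -356/5

-356/5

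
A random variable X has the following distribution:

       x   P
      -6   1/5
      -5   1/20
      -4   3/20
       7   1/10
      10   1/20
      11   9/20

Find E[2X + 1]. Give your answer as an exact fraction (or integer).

46/5

E[2x+1] = (1/5)·(-11) + (1/20)·(-9) + (3/20)·(-7) + (1/10)·15 + (1/20)·21 + (9/20)·23
     = 46/5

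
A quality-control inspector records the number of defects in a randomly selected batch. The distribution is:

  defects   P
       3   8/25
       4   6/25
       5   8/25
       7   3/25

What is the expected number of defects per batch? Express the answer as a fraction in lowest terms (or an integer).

E[X] = (8/25)·3 + (6/25)·4 + (8/25)·5 + (3/25)·7
     = 109/25

109/25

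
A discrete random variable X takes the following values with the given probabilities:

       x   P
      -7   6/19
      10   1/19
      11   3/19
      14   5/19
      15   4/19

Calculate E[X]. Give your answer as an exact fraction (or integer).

E[X] = (6/19)·(-7) + (1/19)·10 + (3/19)·11 + (5/19)·14 + (4/19)·15
     = 131/19

131/19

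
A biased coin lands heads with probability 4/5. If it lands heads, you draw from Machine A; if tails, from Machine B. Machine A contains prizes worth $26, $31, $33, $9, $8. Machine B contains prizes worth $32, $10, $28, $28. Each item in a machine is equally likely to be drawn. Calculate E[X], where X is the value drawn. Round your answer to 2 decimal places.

E[X | Machine A] = (26 + 31 + 33 + 9 + 8)/5 = 107/5
E[X | Machine B] = (32 + 10 + 28 + 28)/4 = 49/2
E[X] = (4/5)·107/5 + (1/5)·49/2 = 1101/50 ≈ 22.02

$22.02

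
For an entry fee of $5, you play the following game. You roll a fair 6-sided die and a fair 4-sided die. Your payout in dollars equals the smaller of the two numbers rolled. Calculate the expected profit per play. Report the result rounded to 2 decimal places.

-$2.92

Distribution of the smaller of the two numbers rolled: 1 w.p. 3/8, 2 w.p. 7/24, 3 w.p. 5/24, 4 w.p. 1/8
E[payout] = (3/8)·1 + (7/24)·2 + (5/24)·3 + (1/8)·4 = 25/12
Expected profit = 25/12 − 5 = -35/12 ≈ -$2.92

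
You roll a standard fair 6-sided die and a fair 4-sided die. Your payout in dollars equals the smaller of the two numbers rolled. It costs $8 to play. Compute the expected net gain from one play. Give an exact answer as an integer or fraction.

-71/12 dollars

Distribution of the smaller of the two numbers rolled: 1 w.p. 3/8, 2 w.p. 7/24, 3 w.p. 5/24, 4 w.p. 1/8
E[payout] = (3/8)·1 + (7/24)·2 + (5/24)·3 + (1/8)·4 = 25/12
Expected profit = 25/12 − 8 = -71/12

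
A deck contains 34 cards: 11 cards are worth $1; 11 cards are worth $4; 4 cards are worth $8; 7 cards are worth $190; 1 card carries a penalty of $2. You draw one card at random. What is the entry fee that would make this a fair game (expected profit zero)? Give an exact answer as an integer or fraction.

1415/34 dollars

E[payout] = (11/34)·1 + (11/34)·4 + (4/34)·8 + (7/34)·190 + (1/34)·(-2) = 1415/34
Fair fee = E[payout] = 1415/34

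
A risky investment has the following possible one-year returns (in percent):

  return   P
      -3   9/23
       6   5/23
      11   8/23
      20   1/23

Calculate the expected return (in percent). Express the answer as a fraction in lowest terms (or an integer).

E[X] = (9/23)·(-3) + (5/23)·6 + (8/23)·11 + (1/23)·20
     = 111/23

111/23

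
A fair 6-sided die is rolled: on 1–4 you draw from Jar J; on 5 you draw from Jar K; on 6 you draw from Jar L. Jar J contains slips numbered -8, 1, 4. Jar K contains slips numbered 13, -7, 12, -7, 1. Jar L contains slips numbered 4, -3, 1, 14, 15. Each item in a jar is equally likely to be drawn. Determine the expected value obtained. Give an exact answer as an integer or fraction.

E[X | Jar J] = (-8 + 1 + 4)/3 = -1
E[X | Jar K] = (13 − 7 + 12 − 7 + 1)/5 = 12/5
E[X | Jar L] = (4 − 3 + 1 + 14 + 15)/5 = 31/5
E[X] = (2/3)·(-1) + (1/6)·12/5 + (1/6)·31/5 = 23/30

23/30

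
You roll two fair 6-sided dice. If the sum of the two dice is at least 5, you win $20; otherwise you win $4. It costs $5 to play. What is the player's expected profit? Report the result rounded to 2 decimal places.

E[payout] = (1/6)·4 + (5/6)·20 = 52/3
Expected profit = 52/3 − 5 = 37/3 ≈ $12.33

$12.33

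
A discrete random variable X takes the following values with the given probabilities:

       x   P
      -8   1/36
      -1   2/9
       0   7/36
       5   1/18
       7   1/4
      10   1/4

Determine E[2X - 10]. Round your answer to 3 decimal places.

-1.833

E[2x-10] = (1/36)·(-26) + (2/9)·(-12) + (7/36)·(-10) + (1/18)·0 + (1/4)·4 + (1/4)·10
     = -11/6 ≈ -1.833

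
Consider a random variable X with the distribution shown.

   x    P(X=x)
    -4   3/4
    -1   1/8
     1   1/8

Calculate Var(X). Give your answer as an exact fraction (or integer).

13/4

E[X] = (3/4)·(-4) + (1/8)·(-1) + (1/8)·1 = -3
E[X²] = (3/4)·16 + (1/8)·1 + (1/8)·1 = 49/4
Var(X) = 49/4 − (-3)² = 13/4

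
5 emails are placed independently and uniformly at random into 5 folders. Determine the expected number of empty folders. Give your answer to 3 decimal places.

Let Xⱼ=1 if folder j is empty. P(Xⱼ=1) = ((5-1)/5)^5 = 1024/3125.
By linearity, E[#empty] = 5·1024/3125 = 1024/625.
≈ 1.638

1.638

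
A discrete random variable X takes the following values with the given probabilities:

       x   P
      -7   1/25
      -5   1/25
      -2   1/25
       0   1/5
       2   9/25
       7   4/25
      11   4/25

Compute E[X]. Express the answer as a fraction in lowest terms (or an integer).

E[X] = (1/25)·(-7) + (1/25)·(-5) + (1/25)·(-2) + (1/5)·0 + (9/25)·2 + (4/25)·7 + (4/25)·11
     = 76/25

76/25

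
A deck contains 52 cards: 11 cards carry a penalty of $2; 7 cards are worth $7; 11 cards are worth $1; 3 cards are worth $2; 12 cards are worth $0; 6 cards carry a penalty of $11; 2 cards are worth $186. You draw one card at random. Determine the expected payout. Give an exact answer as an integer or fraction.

E[payout] = (11/52)·(-2) + (7/52)·7 + (11/52)·1 + (3/52)·2 + (12/52)·0 + (6/52)·(-11) + (2/52)·186 = 175/26

175/26 dollars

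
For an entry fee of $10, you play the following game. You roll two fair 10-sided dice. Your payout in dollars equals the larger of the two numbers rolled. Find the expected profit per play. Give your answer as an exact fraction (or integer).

Distribution of the larger of the two numbers rolled: 1 w.p. 1/100, 2 w.p. 3/100, 3 w.p. 1/20, 4 w.p. 7/100, 5 w.p. 9/100, 6 w.p. 11/100, …
E[payout] = (1/100)·1 + (3/100)·2 + (1/20)·3 + (7/100)·4 + (9/100)·5 + (11/100)·6 + (13/100)·7 + (3/20)·8 + (17/100)·9 + (19/100)·10 = 143/20
Expected profit = 143/20 − 10 = -57/20

-57/20 dollars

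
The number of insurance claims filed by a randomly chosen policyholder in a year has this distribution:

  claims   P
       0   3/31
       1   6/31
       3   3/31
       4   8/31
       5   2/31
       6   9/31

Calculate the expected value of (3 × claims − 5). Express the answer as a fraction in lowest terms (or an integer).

E[3x-5] = (3/31)·(-5) + (6/31)·(-2) + (3/31)·4 + (8/31)·7 + (2/31)·10 + (9/31)·13
     = 178/31

178/31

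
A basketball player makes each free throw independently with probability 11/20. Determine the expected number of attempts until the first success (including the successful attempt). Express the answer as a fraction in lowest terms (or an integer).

For a geometric distribution, E[trials] = 1/p = 1/(11/20) = 20/11.

20/11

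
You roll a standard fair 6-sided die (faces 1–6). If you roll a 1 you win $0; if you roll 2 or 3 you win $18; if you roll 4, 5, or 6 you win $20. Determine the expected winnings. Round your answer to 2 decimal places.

$16.00

E[payout] = (1/6)·0 + (1/3)·18 + (1/2)·20 = 16
≈ $16.00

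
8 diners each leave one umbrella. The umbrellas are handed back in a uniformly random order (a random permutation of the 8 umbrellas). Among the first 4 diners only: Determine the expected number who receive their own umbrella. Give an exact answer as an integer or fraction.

1/2

Let Xᵢ = 1 if person i gets their own umbrella. For each i, P(Xᵢ=1) = 1/8.
By linearity of expectation, E[X₁+…+X_4] = 4·(1/8) = 1/2.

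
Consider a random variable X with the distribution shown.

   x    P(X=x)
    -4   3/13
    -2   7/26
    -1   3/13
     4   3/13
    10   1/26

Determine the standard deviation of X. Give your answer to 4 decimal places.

3.5200

E[X] = -5/13, E[X²] = 163/13
Var(X) = E[X²] − (E[X])² = 163/13 − 25/169 = 2094/169
SD(X) = √(2094/169) ≈ 3.5200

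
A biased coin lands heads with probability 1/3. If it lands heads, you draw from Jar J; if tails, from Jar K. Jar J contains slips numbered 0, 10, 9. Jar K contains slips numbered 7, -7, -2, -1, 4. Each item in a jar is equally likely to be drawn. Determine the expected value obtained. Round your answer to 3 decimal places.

2.244

E[X | Jar J] = (0 + 10 + 9)/3 = 19/3
E[X | Jar K] = (7 − 7 − 2 − 1 + 4)/5 = 1/5
E[X] = (1/3)·19/3 + (2/3)·1/5 = 101/45 ≈ 2.244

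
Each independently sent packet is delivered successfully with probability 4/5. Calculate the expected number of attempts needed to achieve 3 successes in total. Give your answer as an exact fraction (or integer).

15/4

By linearity (sum of 3 independent geometric waits), E[trials] = 3/p = 3/(4/5) = 15/4.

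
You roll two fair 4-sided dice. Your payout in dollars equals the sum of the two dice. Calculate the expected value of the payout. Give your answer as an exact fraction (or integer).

$5

Distribution of the sum of the two dice: 2 w.p. 1/16, 3 w.p. 1/8, 4 w.p. 3/16, 5 w.p. 1/4, 6 w.p. 3/16, 7 w.p. 1/8, …
E[payout] = (1/16)·2 + (1/8)·3 + (3/16)·4 + (1/4)·5 + (3/16)·6 + (1/8)·7 + (1/16)·8 = 5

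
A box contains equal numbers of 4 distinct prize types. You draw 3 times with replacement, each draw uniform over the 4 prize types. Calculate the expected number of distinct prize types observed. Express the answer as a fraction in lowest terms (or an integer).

37/16

Let Xⱼ=1 if type j appears at least once. P(Xⱼ=1) = 1 − ((4−1)/4)^3 = 37/64.
E[#distinct] = 4·37/64 = 37/16.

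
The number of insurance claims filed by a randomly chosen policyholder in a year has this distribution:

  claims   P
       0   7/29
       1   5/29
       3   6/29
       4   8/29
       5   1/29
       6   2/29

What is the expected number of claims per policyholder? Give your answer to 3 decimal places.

E[X] = (7/29)·0 + (5/29)·1 + (6/29)·3 + (8/29)·4 + (1/29)·5 + (2/29)·6
     = 72/29 ≈ 2.483

2.483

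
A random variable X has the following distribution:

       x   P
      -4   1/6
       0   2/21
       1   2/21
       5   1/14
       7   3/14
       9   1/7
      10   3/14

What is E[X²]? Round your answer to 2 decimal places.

48.05

E[X²] = (1/6)·16 + (2/21)·0 + (2/21)·1 + (1/14)·25 + (3/14)·49 + (1/7)·81 + (3/14)·100
     = 1009/21 ≈ 48.05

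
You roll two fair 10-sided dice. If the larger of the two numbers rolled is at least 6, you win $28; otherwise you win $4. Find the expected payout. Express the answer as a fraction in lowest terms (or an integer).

$22

E[payout] = (1/4)·4 + (3/4)·28 = 22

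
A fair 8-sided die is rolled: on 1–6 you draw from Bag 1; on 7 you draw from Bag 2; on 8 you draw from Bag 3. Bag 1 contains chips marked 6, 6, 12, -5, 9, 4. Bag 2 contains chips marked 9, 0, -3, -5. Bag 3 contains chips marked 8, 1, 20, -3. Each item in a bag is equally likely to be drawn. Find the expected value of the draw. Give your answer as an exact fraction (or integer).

E[X | Bag 1] = (6 + 6 + 12 − 5 + 9 + 4)/6 = 16/3
E[X | Bag 2] = (9 + 0 − 3 − 5)/4 = 1/4
E[X | Bag 3] = (8 + 1 + 20 − 3)/4 = 13/2
E[X] = (3/4)·16/3 + (1/8)·1/4 + (1/8)·13/2 = 155/32

155/32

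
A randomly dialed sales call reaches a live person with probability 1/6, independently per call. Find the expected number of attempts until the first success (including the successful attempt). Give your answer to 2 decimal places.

For a geometric distribution, E[trials] = 1/p = 1/(1/6) = 6.
≈ 6.00

6.00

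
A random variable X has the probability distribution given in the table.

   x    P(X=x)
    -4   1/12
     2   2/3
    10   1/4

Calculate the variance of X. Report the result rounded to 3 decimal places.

E[X] = (1/12)·(-4) + (2/3)·2 + (1/4)·10 = 7/2
E[X²] = (1/12)·16 + (2/3)·4 + (1/4)·100 = 29
Var(X) = 29 − (7/2)² = 67/4 ≈ 16.750

16.750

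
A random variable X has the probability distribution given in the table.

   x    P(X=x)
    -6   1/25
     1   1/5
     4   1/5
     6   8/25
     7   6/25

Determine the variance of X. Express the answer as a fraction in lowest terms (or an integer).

E[X] = (1/25)·(-6) + (1/5)·1 + (1/5)·4 + (8/25)·6 + (6/25)·7 = 109/25
E[X²] = (1/25)·36 + (1/5)·1 + (1/5)·16 + (8/25)·36 + (6/25)·49 = 703/25
Var(X) = 703/25 − (109/25)² = 5694/625

5694/625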